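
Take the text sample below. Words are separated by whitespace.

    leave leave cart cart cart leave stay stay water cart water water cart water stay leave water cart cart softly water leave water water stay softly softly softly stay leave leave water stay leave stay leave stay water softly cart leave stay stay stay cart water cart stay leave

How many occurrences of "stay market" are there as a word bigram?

Scanning the 48 overlapping bigram windows for "stay market":
  (none found)

0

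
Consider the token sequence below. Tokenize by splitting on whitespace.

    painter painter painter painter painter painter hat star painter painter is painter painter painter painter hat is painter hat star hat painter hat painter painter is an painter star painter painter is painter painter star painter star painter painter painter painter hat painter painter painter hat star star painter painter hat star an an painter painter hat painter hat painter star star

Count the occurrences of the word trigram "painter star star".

1

Scanning the 60 overlapping trigram windows for "painter star star":
  position 60–62: painter star star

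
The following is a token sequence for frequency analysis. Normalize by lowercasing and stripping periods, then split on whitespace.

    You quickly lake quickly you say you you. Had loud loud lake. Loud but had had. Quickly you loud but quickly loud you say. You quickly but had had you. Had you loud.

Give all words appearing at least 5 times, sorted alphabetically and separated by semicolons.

Unigram counts meeting the condition (at least 5 times):
  had: 6
  loud: 6
  quickly: 5
  you: 9

had; loud; quickly; you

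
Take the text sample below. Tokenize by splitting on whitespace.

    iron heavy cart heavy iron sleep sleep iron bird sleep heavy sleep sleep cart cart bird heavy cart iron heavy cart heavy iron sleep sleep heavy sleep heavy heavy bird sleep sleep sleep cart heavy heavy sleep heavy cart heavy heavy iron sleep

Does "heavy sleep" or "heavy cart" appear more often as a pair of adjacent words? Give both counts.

"heavy cart" (4 vs 3)

"heavy sleep": 3 occurrences
"heavy cart": 4 occurrences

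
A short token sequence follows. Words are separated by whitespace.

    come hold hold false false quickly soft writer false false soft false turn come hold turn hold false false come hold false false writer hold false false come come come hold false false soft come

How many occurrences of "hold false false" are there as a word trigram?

Scanning the 33 overlapping trigram windows for "hold false false":
  position 3–5: hold false false
  position 17–19: hold false false
  position 21–23: hold false false
  position 25–27: hold false false
  position 31–33: hold false false

5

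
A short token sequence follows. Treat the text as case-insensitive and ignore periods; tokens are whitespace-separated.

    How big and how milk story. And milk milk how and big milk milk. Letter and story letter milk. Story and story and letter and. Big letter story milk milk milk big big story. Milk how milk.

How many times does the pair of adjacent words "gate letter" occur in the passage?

Scanning the 36 overlapping bigram windows for "gate letter":
  (none found)

0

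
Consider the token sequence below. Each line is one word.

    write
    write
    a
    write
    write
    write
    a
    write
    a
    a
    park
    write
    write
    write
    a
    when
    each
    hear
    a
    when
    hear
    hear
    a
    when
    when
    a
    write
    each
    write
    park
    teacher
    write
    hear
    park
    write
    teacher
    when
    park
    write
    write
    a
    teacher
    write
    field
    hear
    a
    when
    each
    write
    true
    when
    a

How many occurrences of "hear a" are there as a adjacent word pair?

Scanning the 51 overlapping bigram windows for "hear a":
  position 18–19: hear a
  position 22–23: hear a
  position 45–46: hear a

3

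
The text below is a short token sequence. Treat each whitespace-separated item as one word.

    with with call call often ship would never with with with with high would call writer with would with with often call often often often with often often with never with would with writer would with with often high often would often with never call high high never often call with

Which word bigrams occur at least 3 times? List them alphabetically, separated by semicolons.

Bigram counts meeting the condition (at least 3 times):
  often often: 3
  often with: 3
  with often: 3
  with with: 6
  would with: 3

often often; often with; with often; with with; would with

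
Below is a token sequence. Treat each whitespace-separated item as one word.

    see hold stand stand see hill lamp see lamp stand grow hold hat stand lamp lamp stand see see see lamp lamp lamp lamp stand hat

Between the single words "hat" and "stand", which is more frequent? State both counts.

"hat": 2 occurrences
"stand": 6 occurrences

"stand" (6 vs 2)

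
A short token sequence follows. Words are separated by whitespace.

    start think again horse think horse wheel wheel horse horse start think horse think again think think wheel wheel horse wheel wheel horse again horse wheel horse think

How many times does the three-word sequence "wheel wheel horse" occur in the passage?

Scanning the 26 overlapping trigram windows for "wheel wheel horse":
  position 7–9: wheel wheel horse
  position 18–20: wheel wheel horse
  position 21–23: wheel wheel horse

3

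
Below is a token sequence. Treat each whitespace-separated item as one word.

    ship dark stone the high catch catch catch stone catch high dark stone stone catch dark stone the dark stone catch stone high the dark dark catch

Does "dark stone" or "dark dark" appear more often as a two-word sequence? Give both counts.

"dark stone": 4 occurrences
"dark dark": 1 occurrence

"dark stone" (4 vs 1)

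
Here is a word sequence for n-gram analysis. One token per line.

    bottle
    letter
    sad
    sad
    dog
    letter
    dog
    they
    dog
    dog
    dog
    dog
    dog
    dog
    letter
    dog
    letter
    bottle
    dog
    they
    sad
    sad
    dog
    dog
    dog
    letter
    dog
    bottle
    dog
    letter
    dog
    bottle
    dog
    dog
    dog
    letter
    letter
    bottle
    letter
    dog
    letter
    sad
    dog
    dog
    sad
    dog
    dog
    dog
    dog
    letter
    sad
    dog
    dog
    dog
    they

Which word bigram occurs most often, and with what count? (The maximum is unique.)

Bigram frequencies (highest first):
  dog dog: 15
  dog letter: 8
  sad dog: 5
  letter dog: 5
  letter sad: 3
  dog they: 3
  … (9 more, each ≤ 3)

"dog dog", 15 times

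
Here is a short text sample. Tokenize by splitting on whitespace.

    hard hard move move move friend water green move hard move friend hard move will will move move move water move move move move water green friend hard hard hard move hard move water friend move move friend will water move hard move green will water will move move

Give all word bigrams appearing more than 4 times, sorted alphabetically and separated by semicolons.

hard move; move move

Bigram counts meeting the condition (more than 4 times):
  hard move: 6
  move move: 9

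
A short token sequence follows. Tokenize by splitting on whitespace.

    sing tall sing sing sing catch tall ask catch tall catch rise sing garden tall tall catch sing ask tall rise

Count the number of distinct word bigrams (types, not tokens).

17

21 tokens → 20 bigram windows in total.
Repeated bigrams (each contributes count−1 duplicates):
  catch tall: 2
  sing sing: 2
  tall catch: 2
3 duplicate windows → 20 − 3 = 17 distinct.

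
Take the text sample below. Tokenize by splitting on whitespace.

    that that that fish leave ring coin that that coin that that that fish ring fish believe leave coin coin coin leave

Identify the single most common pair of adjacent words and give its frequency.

"that that", 5 times

Bigram frequencies (highest first):
  that that: 5
  that fish: 2
  coin that: 2
  coin coin: 2
  fish leave: 1
  leave ring: 1
  … (8 more, each ≤ 1)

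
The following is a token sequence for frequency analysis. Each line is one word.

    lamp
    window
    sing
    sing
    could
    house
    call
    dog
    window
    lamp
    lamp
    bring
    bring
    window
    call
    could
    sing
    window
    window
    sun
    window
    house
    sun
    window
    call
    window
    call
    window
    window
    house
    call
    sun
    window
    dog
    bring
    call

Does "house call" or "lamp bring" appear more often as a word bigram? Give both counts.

"house call" (2 vs 1)

"house call": 2 occurrences
"lamp bring": 1 occurrence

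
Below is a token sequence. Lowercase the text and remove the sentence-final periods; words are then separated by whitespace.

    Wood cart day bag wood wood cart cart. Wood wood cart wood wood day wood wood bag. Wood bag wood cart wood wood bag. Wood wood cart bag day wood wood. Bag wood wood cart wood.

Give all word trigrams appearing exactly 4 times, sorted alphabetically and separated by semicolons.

Trigram counts meeting the condition (exactly 4 times):
  wood bag wood: 4
  wood wood cart: 4

wood bag wood; wood wood cart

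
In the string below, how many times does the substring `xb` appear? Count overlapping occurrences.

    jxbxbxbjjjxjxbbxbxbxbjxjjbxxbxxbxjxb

Sliding a length-2 window over the 36 characters (35 positions):
  position 2–3: xb
  position 4–5: xb
  position 6–7: xb
  position 13–14: xb
  position 16–17: xb
  position 18–19: xb
  position 20–21: xb
  position 28–29: xb
  position 31–32: xb
  position 35–36: xb

10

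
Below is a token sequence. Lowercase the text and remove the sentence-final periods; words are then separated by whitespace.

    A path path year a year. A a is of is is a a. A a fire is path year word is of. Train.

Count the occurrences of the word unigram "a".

Scanning the 24 tokens for "a":
  position 1: a
  position 5: a
  position 7: a
  position 8: a
  position 13: a
  position 14: a
  position 15: a
  position 16: a

8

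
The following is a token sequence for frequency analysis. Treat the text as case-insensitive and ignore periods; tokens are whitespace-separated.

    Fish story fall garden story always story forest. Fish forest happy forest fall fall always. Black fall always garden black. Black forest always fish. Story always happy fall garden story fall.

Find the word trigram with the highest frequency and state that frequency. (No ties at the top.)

Trigram frequencies (highest first):
  fall garden story: 2
  fish story fall: 1
  story fall garden: 1
  garden story always: 1
  story always story: 1
  always story forest: 1
  … (22 more, each ≤ 1)

"fall garden story", 2 times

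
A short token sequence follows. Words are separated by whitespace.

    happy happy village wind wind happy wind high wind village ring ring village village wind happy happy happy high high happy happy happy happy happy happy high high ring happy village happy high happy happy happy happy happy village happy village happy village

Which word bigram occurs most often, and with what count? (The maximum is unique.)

"happy happy", 12 times

Bigram frequencies (highest first):
  happy happy: 12
  happy village: 5
  happy high: 3
  village happy: 3
  village wind: 2
  wind happy: 2
  … (13 more, each ≤ 2)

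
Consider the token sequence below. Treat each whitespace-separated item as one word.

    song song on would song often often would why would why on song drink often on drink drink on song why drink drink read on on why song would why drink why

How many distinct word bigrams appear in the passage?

32 tokens → 31 bigram windows in total.
Repeated bigrams (each contributes count−1 duplicates):
  would why: 3
  drink drink: 2
  on song: 2
  why drink: 2
5 duplicate windows → 31 − 5 = 26 distinct.

26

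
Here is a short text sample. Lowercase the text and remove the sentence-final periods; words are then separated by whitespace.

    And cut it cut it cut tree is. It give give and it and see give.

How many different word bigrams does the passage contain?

13

16 tokens → 15 bigram windows in total.
Repeated bigrams (each contributes count−1 duplicates):
  cut it: 2
  it cut: 2
2 duplicate windows → 15 − 2 = 13 distinct.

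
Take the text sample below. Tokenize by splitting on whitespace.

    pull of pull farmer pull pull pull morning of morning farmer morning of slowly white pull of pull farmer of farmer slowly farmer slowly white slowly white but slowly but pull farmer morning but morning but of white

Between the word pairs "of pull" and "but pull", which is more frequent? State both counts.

"of pull": 2 occurrences
"but pull": 1 occurrence

"of pull" (2 vs 1)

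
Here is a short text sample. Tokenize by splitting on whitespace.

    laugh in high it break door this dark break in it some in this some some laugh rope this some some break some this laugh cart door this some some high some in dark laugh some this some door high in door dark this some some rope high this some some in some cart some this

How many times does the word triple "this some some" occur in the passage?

Scanning the 54 overlapping trigram windows for "this some some":
  position 14–16: this some some
  position 19–21: this some some
  position 28–30: this some some
  position 44–46: this some some
  position 49–51: this some some

5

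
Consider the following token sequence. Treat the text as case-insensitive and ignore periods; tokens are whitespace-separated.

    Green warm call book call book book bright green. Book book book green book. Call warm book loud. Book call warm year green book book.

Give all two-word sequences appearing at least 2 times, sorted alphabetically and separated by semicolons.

book book; book call; call book; call warm; green book

Bigram counts meeting the condition (at least 2 times):
  book book: 4
  book call: 3
  call book: 2
  call warm: 2
  green book: 3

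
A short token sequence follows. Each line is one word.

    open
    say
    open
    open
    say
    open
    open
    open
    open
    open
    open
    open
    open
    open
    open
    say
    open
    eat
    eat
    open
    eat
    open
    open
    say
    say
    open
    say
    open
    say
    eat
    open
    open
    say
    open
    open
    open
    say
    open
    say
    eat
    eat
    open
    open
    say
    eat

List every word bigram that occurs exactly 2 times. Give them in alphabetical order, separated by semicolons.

eat eat; open eat

Bigram counts meeting the condition (exactly 2 times):
  eat eat: 2
  open eat: 2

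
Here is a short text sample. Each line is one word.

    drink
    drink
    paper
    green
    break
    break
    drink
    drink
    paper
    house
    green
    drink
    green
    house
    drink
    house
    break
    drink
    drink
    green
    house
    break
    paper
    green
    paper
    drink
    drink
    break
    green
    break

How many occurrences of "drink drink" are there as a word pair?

Scanning the 29 overlapping bigram windows for "drink drink":
  position 1–2: drink drink
  position 7–8: drink drink
  position 18–19: drink drink
  position 26–27: drink drink

4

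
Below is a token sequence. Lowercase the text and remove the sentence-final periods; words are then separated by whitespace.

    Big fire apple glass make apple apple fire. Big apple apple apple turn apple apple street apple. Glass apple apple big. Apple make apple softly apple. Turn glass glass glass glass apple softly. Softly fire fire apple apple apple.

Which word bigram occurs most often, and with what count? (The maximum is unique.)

Bigram frequencies (highest first):
  apple apple: 7
  glass glass: 3
  fire apple: 2
  apple glass: 2
  make apple: 2
  big apple: 2
  … (17 more, each ≤ 2)

"apple apple", 7 times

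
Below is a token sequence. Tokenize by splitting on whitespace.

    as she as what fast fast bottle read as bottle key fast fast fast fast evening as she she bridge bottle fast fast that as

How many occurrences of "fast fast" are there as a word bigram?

5

Scanning the 24 overlapping bigram windows for "fast fast":
  position 5–6: fast fast
  position 12–13: fast fast
  position 13–14: fast fast
  position 14–15: fast fast
  position 22–23: fast fast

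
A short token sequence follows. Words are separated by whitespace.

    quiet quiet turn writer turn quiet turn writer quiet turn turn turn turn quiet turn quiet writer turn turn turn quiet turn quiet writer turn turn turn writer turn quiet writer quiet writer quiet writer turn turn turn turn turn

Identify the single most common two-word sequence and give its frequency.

Bigram frequencies (highest first):
  turn turn: 11
  turn quiet: 6
  quiet turn: 5
  writer turn: 5
  quiet writer: 5
  turn writer: 3
  … (2 more, each ≤ 3)

"turn turn", 11 times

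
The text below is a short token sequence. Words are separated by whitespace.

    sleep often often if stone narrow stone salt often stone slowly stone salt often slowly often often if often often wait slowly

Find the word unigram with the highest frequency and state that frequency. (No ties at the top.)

"often", 8 times

Unigram frequencies (highest first):
  often: 8
  stone: 4
  slowly: 3
  if: 2
  salt: 2
  sleep: 1
  … (2 more, each ≤ 1)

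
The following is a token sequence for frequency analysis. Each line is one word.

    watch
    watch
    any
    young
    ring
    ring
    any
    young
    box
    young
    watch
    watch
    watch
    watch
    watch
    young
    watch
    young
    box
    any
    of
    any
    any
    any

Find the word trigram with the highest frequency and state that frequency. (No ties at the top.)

Trigram frequencies (highest first):
  watch watch watch: 3
  watch watch any: 1
  watch any young: 1
  any young ring: 1
  young ring ring: 1
  ring ring any: 1
  … (14 more, each ≤ 1)

"watch watch watch", 3 times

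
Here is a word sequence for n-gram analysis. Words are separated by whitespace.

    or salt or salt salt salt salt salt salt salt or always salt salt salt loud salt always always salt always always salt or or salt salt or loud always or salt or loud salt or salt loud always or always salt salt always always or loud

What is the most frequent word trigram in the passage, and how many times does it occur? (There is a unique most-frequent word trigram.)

"salt salt salt", 6 times

Trigram frequencies (highest first):
  salt salt salt: 6
  salt always always: 3
  or salt or: 2
  salt or salt: 2
  or salt salt: 2
  salt salt or: 2
  … (23 more, each ≤ 2)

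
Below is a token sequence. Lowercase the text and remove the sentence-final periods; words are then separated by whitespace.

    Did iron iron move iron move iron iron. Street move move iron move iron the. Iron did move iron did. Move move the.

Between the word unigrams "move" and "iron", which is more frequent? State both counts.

"iron" (9 vs 8)

"move": 8 occurrences
"iron": 9 occurrences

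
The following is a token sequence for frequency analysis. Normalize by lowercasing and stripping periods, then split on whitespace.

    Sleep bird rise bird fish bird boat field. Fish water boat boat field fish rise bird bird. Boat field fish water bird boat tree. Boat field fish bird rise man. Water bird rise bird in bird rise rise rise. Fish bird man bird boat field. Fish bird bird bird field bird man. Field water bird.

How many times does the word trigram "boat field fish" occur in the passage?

Scanning the 53 overlapping trigram windows for "boat field fish":
  position 7–9: boat field fish
  position 12–14: boat field fish
  position 18–20: boat field fish
  position 25–27: boat field fish
  position 44–46: boat field fish

5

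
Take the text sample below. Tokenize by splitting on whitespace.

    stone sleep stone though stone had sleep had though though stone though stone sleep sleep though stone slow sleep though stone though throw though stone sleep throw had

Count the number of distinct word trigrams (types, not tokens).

22

28 tokens → 26 trigram windows in total.
Repeated trigrams (each contributes count−1 duplicates):
  sleep though stone: 2
  stone though stone: 2
  though stone sleep: 2
  though stone though: 2
4 duplicate windows → 26 − 4 = 22 distinct.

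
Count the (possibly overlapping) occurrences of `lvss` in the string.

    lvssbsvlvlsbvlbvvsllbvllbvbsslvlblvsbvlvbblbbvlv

1

Sliding a length-4 window over the 48 characters (45 positions):
  position 1–4: lvss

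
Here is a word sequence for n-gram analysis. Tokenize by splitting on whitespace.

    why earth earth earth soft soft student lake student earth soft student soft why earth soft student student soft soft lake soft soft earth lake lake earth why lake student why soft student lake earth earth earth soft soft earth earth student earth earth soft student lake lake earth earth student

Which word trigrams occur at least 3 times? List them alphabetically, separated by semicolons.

earth earth soft; earth soft student; soft student lake

Trigram counts meeting the condition (at least 3 times):
  earth earth soft: 3
  earth soft student: 3
  soft student lake: 3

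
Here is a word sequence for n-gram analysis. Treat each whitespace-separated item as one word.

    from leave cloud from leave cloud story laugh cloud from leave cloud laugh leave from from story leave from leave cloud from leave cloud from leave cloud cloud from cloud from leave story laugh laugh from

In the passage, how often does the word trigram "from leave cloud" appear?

Scanning the 34 overlapping trigram windows for "from leave cloud":
  position 1–3: from leave cloud
  position 4–6: from leave cloud
  position 10–12: from leave cloud
  position 19–21: from leave cloud
  position 22–24: from leave cloud
  position 25–27: from leave cloud

6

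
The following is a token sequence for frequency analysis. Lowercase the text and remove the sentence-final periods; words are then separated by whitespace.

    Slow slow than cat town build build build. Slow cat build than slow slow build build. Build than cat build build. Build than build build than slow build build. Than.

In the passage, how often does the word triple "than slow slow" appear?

Scanning the 28 overlapping trigram windows for "than slow slow":
  position 12–14: than slow slow

1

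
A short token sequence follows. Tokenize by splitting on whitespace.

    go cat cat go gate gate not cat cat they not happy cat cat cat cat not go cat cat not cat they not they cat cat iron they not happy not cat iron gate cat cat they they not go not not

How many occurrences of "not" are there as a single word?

10

Scanning the 43 tokens for "not":
  position 7: not
  position 11: not
  position 17: not
  position 21: not
  position 24: not
  position 30: not
  position 32: not
  position 40: not
  position 42: not
  position 43: not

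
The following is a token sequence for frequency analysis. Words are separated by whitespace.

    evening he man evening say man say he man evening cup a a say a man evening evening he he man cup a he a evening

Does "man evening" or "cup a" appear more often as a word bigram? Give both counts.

"man evening" (3 vs 2)

"man evening": 3 occurrences
"cup a": 2 occurrences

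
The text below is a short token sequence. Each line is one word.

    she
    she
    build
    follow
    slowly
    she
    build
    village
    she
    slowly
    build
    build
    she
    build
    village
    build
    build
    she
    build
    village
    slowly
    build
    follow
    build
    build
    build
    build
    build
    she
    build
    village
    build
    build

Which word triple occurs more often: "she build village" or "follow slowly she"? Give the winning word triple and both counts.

"she build village" (4 vs 1)

"she build village": 4 occurrences
"follow slowly she": 1 occurrence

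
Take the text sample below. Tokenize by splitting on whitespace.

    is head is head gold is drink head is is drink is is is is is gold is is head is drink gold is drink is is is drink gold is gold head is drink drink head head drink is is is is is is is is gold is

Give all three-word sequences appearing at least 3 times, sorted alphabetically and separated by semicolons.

drink is is; is is is

Trigram counts meeting the condition (at least 3 times):
  drink is is: 3
  is is is: 10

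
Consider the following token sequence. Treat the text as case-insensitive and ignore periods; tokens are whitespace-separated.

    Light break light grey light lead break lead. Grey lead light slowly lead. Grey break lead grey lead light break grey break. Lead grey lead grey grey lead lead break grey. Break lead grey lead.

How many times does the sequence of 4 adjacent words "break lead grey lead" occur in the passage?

Scanning the 32 overlapping 4-gram windows for "break lead grey lead":
  position 7–10: break lead grey lead
  position 15–18: break lead grey lead
  position 22–25: break lead grey lead
  position 32–35: break lead grey lead

4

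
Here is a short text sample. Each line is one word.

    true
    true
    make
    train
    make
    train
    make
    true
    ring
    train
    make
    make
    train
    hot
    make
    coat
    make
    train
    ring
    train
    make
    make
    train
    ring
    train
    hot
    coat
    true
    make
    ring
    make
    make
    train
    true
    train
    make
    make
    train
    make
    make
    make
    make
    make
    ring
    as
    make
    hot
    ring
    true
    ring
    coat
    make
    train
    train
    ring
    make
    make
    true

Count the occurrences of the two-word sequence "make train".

Scanning the 57 overlapping bigram windows for "make train":
  position 3–4: make train
  position 5–6: make train
  position 12–13: make train
  position 17–18: make train
  position 22–23: make train
  position 32–33: make train
  position 37–38: make train
  position 52–53: make train

8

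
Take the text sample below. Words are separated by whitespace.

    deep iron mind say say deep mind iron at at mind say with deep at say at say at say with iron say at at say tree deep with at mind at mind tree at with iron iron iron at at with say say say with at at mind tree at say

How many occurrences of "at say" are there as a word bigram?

Scanning the 51 overlapping bigram windows for "at say":
  position 15–16: at say
  position 17–18: at say
  position 19–20: at say
  position 25–26: at say
  position 51–52: at say

5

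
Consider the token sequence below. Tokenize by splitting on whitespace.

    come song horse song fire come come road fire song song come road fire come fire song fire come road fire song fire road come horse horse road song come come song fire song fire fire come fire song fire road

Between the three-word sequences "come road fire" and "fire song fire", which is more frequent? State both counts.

"come road fire": 3 occurrences
"fire song fire": 4 occurrences

"fire song fire" (4 vs 3)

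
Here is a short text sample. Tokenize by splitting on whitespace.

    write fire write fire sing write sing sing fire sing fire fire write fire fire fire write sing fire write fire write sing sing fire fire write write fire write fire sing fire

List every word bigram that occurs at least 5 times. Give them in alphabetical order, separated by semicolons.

fire write; sing fire; write fire

Bigram counts meeting the condition (at least 5 times):
  fire write: 7
  sing fire: 5
  write fire: 6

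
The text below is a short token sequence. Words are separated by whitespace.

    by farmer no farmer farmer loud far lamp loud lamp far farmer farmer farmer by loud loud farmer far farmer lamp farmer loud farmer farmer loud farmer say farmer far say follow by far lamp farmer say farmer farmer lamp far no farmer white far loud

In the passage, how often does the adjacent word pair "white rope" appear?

Scanning the 45 overlapping bigram windows for "white rope":
  (none found)

0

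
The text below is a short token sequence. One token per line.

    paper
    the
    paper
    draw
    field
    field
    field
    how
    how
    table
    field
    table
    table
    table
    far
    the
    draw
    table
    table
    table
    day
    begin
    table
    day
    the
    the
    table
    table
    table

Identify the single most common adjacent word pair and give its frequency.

"table table", 6 times

Bigram frequencies (highest first):
  table table: 6
  field field: 2
  table day: 2
  paper the: 1
  the paper: 1
  paper draw: 1
  … (15 more, each ≤ 1)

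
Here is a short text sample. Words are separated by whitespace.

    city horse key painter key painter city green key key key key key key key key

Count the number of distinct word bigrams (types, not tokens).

8

16 tokens → 15 bigram windows in total.
Repeated bigrams (each contributes count−1 duplicates):
  key key: 7
  key painter: 2
7 duplicate windows → 15 − 7 = 8 distinct.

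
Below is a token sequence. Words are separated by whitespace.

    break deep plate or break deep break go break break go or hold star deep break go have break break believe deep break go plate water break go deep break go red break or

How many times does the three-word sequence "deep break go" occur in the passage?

Scanning the 32 overlapping trigram windows for "deep break go":
  position 6–8: deep break go
  position 15–17: deep break go
  position 22–24: deep break go
  position 29–31: deep break go

4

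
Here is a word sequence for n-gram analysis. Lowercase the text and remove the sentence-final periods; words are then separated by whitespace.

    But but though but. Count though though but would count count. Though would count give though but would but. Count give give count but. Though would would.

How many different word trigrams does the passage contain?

27 tokens → 25 trigram windows in total.
Repeated trigrams (each contributes count−1 duplicates):
  though but would: 2
1 duplicate windows → 25 − 1 = 24 distinct.

24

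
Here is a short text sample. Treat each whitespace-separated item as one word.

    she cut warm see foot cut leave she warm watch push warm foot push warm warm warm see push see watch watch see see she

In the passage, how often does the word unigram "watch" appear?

3

Scanning the 25 tokens for "watch":
  position 10: watch
  position 21: watch
  position 22: watch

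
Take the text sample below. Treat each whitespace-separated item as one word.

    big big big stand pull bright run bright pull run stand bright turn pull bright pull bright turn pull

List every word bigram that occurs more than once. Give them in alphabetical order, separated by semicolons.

Bigram counts meeting the condition (more than once):
  big big: 2
  bright pull: 2
  bright turn: 2
  pull bright: 3
  turn pull: 2

big big; bright pull; bright turn; pull bright; turn pull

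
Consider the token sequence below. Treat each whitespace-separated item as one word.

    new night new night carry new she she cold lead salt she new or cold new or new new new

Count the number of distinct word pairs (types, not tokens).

16

20 tokens → 19 bigram windows in total.
Repeated bigrams (each contributes count−1 duplicates):
  new new: 2
  new night: 2
  new or: 2
3 duplicate windows → 19 − 3 = 16 distinct.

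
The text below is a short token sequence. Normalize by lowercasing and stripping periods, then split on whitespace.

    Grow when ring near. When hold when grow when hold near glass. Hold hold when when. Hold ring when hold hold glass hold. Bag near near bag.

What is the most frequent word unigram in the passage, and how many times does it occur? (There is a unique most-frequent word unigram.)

"hold", 8 times

Unigram frequencies (highest first):
  hold: 8
  when: 7
  near: 4
  grow: 2
  ring: 2
  glass: 2
  … (1 more, each ≤ 2)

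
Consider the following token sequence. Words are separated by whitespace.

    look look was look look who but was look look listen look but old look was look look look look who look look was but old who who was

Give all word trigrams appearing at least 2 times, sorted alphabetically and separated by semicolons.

Trigram counts meeting the condition (at least 2 times):
  look look look: 2
  look look was: 2
  look look who: 2
  look was look: 2
  was look look: 3

look look look; look look was; look look who; look was look; was look look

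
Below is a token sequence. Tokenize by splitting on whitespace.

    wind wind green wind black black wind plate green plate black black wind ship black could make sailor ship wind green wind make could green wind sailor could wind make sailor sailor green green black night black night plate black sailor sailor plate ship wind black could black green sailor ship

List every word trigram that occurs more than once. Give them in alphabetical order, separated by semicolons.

Trigram counts meeting the condition (more than once):
  black black wind: 2
  wind green wind: 2

black black wind; wind green wind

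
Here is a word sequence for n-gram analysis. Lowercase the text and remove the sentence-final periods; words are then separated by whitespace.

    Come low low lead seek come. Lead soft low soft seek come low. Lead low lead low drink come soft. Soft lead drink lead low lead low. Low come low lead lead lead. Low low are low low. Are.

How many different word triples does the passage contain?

31

39 tokens → 37 trigram windows in total.
Repeated trigrams (each contributes count−1 duplicates):
  low lead low: 3
  come low lead: 2
  lead low lead: 2
  lead low low: 2
  low low are: 2
6 duplicate windows → 37 − 6 = 31 distinct.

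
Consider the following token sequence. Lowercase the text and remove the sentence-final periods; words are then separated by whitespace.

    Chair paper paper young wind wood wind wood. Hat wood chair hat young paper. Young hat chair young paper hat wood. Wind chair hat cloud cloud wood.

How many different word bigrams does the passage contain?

27 tokens → 26 bigram windows in total.
Repeated bigrams (each contributes count−1 duplicates):
  chair hat: 2
  hat wood: 2
  paper young: 2
  wind wood: 2
  wood wind: 2
  young paper: 2
6 duplicate windows → 26 − 6 = 20 distinct.

20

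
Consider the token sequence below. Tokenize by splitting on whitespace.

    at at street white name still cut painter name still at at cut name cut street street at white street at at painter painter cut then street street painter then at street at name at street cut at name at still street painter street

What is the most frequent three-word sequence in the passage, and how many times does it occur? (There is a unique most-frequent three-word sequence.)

Trigram frequencies (highest first):
  at name at: 2
  at at street: 1
  at street white: 1
  street white name: 1
  white name still: 1
  name still cut: 1
  … (35 more, each ≤ 1)

"at name at", 2 times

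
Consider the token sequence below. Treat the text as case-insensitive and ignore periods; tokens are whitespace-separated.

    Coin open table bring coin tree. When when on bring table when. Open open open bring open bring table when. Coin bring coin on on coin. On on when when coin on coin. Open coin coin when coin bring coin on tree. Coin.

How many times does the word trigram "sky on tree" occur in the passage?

Scanning the 41 overlapping trigram windows for "sky on tree":
  (none found)

0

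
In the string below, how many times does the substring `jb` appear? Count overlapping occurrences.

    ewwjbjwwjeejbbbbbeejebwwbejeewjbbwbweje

3

Sliding a length-2 window over the 39 characters (38 positions):
  position 4–5: jb
  position 12–13: jb
  position 31–32: jb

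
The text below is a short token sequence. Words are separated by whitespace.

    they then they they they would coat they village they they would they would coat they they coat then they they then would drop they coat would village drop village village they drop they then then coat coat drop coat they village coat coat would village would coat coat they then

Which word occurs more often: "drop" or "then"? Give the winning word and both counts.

"drop": 4 occurrences
"then": 6 occurrences

"then" (6 vs 4)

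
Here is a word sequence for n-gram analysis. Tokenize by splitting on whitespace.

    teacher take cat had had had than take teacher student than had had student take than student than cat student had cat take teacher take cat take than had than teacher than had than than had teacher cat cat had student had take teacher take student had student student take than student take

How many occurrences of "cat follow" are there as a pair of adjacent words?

Scanning the 52 overlapping bigram windows for "cat follow":
  (none found)

0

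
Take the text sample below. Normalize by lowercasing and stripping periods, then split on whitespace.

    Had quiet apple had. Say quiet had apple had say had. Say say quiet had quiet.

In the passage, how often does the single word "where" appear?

Scanning the 16 tokens for "where":
  (none found)

0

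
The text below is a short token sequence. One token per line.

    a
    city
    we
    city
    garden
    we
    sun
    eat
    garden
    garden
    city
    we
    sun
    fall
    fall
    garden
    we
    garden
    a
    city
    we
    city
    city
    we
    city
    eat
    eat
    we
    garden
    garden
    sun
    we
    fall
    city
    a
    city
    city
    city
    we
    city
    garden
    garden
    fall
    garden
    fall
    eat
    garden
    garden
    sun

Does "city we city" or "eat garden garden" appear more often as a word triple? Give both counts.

"city we city" (4 vs 2)

"city we city": 4 occurrences
"eat garden garden": 2 occurrences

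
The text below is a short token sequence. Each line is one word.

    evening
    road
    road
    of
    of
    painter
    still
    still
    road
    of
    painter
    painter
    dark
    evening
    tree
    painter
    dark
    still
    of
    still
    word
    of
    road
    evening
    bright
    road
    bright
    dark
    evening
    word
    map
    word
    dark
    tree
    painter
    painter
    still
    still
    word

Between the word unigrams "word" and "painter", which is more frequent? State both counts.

"word": 4 occurrences
"painter": 6 occurrences

"painter" (6 vs 4)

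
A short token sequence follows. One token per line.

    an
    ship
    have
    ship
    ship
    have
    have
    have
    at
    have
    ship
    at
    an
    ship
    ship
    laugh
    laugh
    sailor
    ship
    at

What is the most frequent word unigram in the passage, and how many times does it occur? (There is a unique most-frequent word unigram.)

"ship", 7 times

Unigram frequencies (highest first):
  ship: 7
  have: 5
  at: 3
  an: 2
  laugh: 2
  sailor: 1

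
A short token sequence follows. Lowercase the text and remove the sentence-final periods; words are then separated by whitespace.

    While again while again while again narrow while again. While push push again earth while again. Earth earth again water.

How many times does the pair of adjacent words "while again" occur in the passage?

5

Scanning the 19 overlapping bigram windows for "while again":
  position 1–2: while again
  position 3–4: while again
  position 5–6: while again
  position 8–9: while again
  position 15–16: while again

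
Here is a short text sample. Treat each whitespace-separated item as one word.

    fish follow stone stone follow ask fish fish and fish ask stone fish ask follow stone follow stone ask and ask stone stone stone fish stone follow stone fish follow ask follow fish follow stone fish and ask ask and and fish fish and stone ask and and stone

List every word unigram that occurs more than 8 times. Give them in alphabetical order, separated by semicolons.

Unigram counts meeting the condition (more than 8 times):
  ask: 9
  fish: 11
  stone: 13

ask; fish; stone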